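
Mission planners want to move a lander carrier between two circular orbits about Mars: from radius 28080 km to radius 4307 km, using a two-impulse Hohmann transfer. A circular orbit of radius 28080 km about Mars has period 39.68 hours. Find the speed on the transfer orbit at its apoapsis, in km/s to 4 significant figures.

v = 0.6370 km/s

From Kepler's third law T² = 4π²r³/μ at r = 28080 km, T = 39.68 hours = 39.68 × 3600 s = 1.42848×10^5 s: μ = 4π²r³/T² = 42835.4 km³/s².
The Hohmann ellipse has a_t = (r₁ + r₂)/2 = 16193.5 km.
The apoapsis of the transfer ellipse is at r = 28080 km.
From the vis-viva equation, v = √[μ(2/r − 1/a_t)] = 0.6370 km/s.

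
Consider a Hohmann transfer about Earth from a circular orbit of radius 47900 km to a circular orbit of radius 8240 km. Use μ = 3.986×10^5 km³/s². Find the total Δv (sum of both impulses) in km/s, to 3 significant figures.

Δv = 3.45 km/s

Transfer-ellipse semi-major axis a_t = (r₁ + r₂)/2 = (47900 + 8240)/2 = 28070 km.
At r₁ the circular-orbit speed is v₁ = √(μ/r₁) = 2.885 km/s.
On the transfer ellipse at r₁, vis-viva gives v_a = √[μ(2/r₁ − 1/a_t)] = 1.563 km/s.
First burn Δv₁ = |v_a − v₁| = 1.322 km/s.
Circular speed at r₂: v₂ = √(μ/r₂) = 6.95513 km/s.
Transfer-orbit speed at r₂: v_p = √[μ(2/r₂ − 1/a_t)] = 9.08556 km/s.
Second burn Δv₂ = |v₂ − v_p| = 2.130 km/s.
Total Δv = Δv₁ + Δv₂ = 3.452 km/s.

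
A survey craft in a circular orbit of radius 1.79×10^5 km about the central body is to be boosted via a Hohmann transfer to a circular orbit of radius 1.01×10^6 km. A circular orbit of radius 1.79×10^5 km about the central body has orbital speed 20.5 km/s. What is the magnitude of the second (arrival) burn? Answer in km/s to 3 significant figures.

From the circular-orbit relation v² = μ/r at r = 1.79×10^5 km: μ = v²r = (20.5)² × 1.79×10^5 = 7.52248×10^7 km³/s².
Semi-major axis of the transfer orbit: a_t = (1.790×10^5 + 1.010×10^6)/2 = 5.945×10^5 km.
Circular speed at r = 1.010×10^6 km: v_c = √(μ/r) = 8.6302 km/s.
Vis-viva on the transfer ellipse at r = 1.010×10^6 km gives v_t = √[μ(2/r − 1/a_t)] = 4.7355 km/s.
Δv₂ = |v_t − v_c| = |4.7355 − 8.6302| = 3.895 km/s.

Δv₂ = 3.89 km/s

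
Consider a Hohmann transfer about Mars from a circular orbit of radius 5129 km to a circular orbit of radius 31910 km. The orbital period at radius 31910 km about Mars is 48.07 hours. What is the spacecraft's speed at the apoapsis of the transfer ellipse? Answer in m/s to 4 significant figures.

v = 609.7 m/s

From Kepler's third law T² = 4π²r³/μ at r = 31910 km, T = 48.07 hours = 48.07 × 3600 s = 1.73052×10^5 s: μ = 4π²r³/T² = 42833.8 km³/s².
Semi-major axis of the transfer orbit: a_t = (5129 + 31910)/2 = 18519.5 km.
At apoapsis, r = 31910 km.
Applying v² = μ(2/r − 1/a_t): v = 0.6097 km/s.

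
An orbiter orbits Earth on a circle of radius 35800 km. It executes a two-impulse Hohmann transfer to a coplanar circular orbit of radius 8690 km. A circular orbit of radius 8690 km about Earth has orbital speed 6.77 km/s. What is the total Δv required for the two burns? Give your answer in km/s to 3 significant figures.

Δv = 3.07 km/s

From the circular-orbit relation v² = μ/r at r = 8690 km: μ = v²r = (6.77)² × 8690 = 3.98288×10^5 km³/s².
Semi-major axis of the transfer orbit: a_t = (35800 + 8690)/2 = 22245 km.
At r₁ the circular-orbit speed is v₁ = √(μ/r₁) = 3.3355 km/s.
Transfer-orbit speed at r₁ (vis-viva equation): v_a = √[μ(2/r₁ − 1/a_t)] = 2.0847 km/s.
First burn Δv₁ = |v_a − v₁| = 1.251 km/s.
At r₂, v₂ = √(μ/r₂) = 6.770 km/s.
Transfer-orbit speed at r₂: v_p = √[μ(2/r₂ − 1/a_t)] = 8.588 km/s.
Second burn Δv₂ = |v₂ − v_p| = 1.818 km/s.
Δv = Δv₁ + Δv₂ = 1.251 + 1.818 = 3.069 km/s.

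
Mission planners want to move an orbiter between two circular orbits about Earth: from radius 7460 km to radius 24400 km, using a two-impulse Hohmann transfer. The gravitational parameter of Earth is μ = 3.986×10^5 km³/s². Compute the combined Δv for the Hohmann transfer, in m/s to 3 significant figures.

The Hohmann ellipse has a_t = (r₁ + r₂)/2 = 15930 km.
At r₁ the circular-orbit speed is v₁ = √(μ/r₁) = 7.310 km/s.
On the transfer ellipse at r₁, v² = μ(2/r − 1/a) gives v_p = √[μ(2/r₁ − 1/a_t)] = 9.047 km/s.
First burn Δv₁ = |v_p − v₁| = 1.737 km/s.
Circular speed at r₂: v₂ = √(μ/r₂) = 4.042 km/s.
Transfer-orbit speed at r₂: v_a = √[μ(2/r₂ − 1/a_t)] = 2.766 km/s.
Second burn Δv₂ = |v₂ − v_a| = 1.276 km/s.
Δv = Δv₁ + Δv₂ = 1.737 + 1.276 = 3.013 km/s.

Δv = 3010 m/s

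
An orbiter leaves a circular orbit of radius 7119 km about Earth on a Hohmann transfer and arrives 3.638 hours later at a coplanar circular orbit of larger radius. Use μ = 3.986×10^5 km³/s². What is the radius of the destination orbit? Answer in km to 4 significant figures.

Transfer time t = 3.638 hours = 13096.8 s, and t = π√(a_t³/μ).
So a_t = (μ t²/π²)^(1/3) = (3.986×10^5 × (13096.8)² / π²)^(1/3) = 19063 km.
Since a_t = (r₁ + r₂)/2, r₂ = 2a_t − r₁ = 2×19063 − 7119 = 31007 km.

r₂ = 31010 km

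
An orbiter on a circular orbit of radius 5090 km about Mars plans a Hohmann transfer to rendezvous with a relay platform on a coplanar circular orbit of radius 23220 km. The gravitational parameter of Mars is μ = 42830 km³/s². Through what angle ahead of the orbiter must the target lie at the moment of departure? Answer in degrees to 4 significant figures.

Semi-major axis of the transfer orbit: a_t = (5090 + 23220)/2 = 14155 km.
Transfer time t = π√(a_t³/μ) = 25565 s.
The target's mean motion on its circular orbit is ω₂ = √(μ/r₂³) = 5.8490×10^-5 rad/s.
Angle swept by the target during transfer: ω₂·t = 1.4953 rad = 85.67°.
The orbiter traverses 180° on the transfer ellipse, so the target must lead by 180° − 85.67° = 94.33°.

φ = 94.33°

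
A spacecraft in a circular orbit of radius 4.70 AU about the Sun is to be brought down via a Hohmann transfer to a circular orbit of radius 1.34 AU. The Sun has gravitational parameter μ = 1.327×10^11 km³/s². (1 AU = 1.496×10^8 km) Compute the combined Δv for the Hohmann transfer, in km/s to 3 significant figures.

Δv = 11.0 km/s

In km: r₁ = 4.70 × 1.496×10^8 = 7.0312×10^8 km; r₂ = 1.34 × 1.496×10^8 = 2.00464×10^8 km.
Semi-major axis of the transfer orbit: a_t = (7.0312×10^8 + 2.00464×10^8)/2 = 4.51792×10^8 km.
Circular speed at r₁: v₁ = √(μ/r₁) = √(1.327×10^11/7.0312×10^8) = 13.7379 km/s.
Transfer-orbit speed at r₁ (v² = μ(2/r − 1/a)): v_a = √[μ(2/r₁ − 1/a_t)] = 9.15102 km/s.
First burn Δv₁ = |v_a − v₁| = 4.5869 km/s.
Circular speed at r₂: v₂ = √(μ/r₂) = 25.7287 km/s.
Transfer-orbit speed at r₂: v_p = √[μ(2/r₂ − 1/a_t)] = 32.0969 km/s.
Second burn Δv₂ = |v₂ − v_p| = 6.3682 km/s.
Total Δv = Δv₁ + Δv₂ = 10.96 km/s.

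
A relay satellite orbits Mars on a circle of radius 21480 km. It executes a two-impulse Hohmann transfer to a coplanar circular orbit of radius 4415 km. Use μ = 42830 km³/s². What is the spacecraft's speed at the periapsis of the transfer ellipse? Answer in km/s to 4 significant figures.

Transfer-ellipse semi-major axis a_t = (r₁ + r₂)/2 = (21480 + 4415)/2 = 12947.5 km.
At periapsis, r = 4415 km.
Applying v² = μ(2/r − 1/a_t): v = 4.012 km/s.

v = 4.012 km/s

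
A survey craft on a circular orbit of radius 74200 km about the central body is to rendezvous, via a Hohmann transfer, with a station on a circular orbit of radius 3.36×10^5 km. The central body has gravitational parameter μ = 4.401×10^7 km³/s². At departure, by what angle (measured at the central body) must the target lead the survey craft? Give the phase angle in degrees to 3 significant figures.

φ = 94.2°

The Hohmann ellipse has a_t = (r₁ + r₂)/2 = 2.051×10^5 km.
Transfer time t = π√(a_t³/μ) = 43986.8 s.
Target angular speed ω₂ = √(μ/r₂³) = 3.40617×10^-5 rad/s.
Angle swept by the target during transfer: ω₂·t = 1.49827 rad = 85.84°.
The survey craft traverses 180° on the transfer ellipse, so the target must lead by 180° − 85.84° = 94.2°.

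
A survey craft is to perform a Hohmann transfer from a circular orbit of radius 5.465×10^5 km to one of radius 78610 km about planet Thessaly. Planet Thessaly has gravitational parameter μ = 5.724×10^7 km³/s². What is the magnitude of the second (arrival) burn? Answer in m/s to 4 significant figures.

Δv₂ = 8697 m/s

The Hohmann ellipse has a_t = (r₁ + r₂)/2 = 3.12555×10^5 km.
Circular speed at r = 78610 km: v_c = √(μ/r) = 26.984 km/s.
Transfer-orbit speed at the same r (vis-viva, a = a_t): v_t = √[μ(2/r − 1/a_t)] = 35.681 km/s.
Δv₂ = |v_t − v_c| = |35.681 − 26.984| = 8.697 km/s.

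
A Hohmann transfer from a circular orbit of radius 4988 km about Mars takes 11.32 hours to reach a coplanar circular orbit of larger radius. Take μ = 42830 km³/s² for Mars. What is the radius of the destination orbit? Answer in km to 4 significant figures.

r₂ = 33640 km

Transfer time t = 11.32 hours = 40752 s, and t = π√(a_t³/μ).
So a_t = (μ t²/π²)^(1/3) = (42830 × (40752)² / π²)^(1/3) = 19316 km.
Since a_t = (r₁ + r₂)/2, r₂ = 2a_t − r₁ = 2×19316 − 4988 = 33644 km.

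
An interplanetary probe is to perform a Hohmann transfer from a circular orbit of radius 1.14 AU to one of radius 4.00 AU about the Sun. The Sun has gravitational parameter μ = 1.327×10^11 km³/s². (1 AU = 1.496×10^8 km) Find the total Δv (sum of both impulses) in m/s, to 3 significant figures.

In km: r₁ = 1.14 × 1.496×10^8 = 1.70544×10^8 km; r₂ = 4.00 × 1.496×10^8 = 5.984×10^8 km.
Transfer-ellipse semi-major axis a_t = (r₁ + r₂)/2 = (1.70544×10^8 + 5.984×10^8)/2 = 3.84472×10^8 km.
Circular speed at r₁: v₁ = √(μ/r₁) = √(1.327×10^11/1.70544×10^8) = 27.894 km/s.
On the transfer ellipse at r₁, vis-viva equation gives v_p = √[μ(2/r₁ − 1/a_t)] = 34.800 km/s.
First burn Δv₁ = |v_p − v₁| = 6.906 km/s.
Circular speed at r₂: v₂ = √(μ/r₂) = 14.892 km/s.
Transfer-orbit speed at r₂: v_a = √[μ(2/r₂ − 1/a_t)] = 9.9180 km/s.
Second burn Δv₂ = |v₂ − v_a| = 4.974 km/s.
Δv = Δv₁ + Δv₂ = 6.906 + 4.974 = 11.88 km/s.

Δv = 11900 m/s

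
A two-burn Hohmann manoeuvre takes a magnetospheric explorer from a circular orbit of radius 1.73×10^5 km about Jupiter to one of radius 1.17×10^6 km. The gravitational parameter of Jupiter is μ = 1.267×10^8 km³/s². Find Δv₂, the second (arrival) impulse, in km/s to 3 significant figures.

Δv₂ = 5.12 km/s

Transfer-ellipse semi-major axis a_t = (r₁ + r₂)/2 = (1.730×10^5 + 1.170×10^6)/2 = 6.715×10^5 km.
Circular speed at r = 1.170×10^6 km: v_c = √(μ/r) = 10.406 km/s.
Vis-viva on the transfer ellipse at r = 1.170×10^6 km gives v_t = √[μ(2/r − 1/a_t)] = 5.2820 km/s.
Δv₂ = |v_t − v_c| = |5.2820 − 10.406| = 5.124 km/s.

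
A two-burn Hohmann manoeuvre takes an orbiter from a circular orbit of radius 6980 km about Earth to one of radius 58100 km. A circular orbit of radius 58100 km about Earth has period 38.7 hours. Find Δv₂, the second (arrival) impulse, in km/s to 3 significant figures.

From Kepler's third law T² = 4π²r³/μ at r = 58100 km, T = 38.7 hours = 38.7 × 3600 s = 1.3932×10^5 s: μ = 4π²r³/T² = 3.98897×10^5 km³/s².
Transfer-ellipse semi-major axis a_t = (r₁ + r₂)/2 = (6980 + 58100)/2 = 32540 km.
Circular speed at r = 58100 km: v_c = √(μ/r) = 2.6202 km/s.
Vis-viva on the transfer ellipse at r = 58100 km gives v_t = √[μ(2/r − 1/a_t)] = 1.2136 km/s.
Δv₂ = |v_t − v_c| = |1.2136 − 2.6202| = 1.407 km/s.

Δv₂ = 1.41 km/s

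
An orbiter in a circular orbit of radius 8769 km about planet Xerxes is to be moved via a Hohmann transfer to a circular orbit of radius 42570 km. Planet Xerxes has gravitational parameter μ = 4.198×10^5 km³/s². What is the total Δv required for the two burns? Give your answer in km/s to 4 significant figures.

Δv = 3.296 km/s

Semi-major axis of the transfer orbit: a_t = (8769 + 42570)/2 = 25669.5 km.
At r₁ the circular-orbit speed is v₁ = √(μ/r₁) = 6.919 km/s.
On the transfer ellipse at r₁, v² = μ(2/r − 1/a) gives v_p = √[μ(2/r₁ − 1/a_t)] = 8.910 km/s.
First burn Δv₁ = |v_p − v₁| = 1.991 km/s.
At r₂, v₂ = √(μ/r₂) = 3.140 km/s.
Transfer-orbit speed at r₂: v_a = √[μ(2/r₂ − 1/a_t)] = 1.835 km/s.
Second burn Δv₂ = |v₂ − v_a| = 1.305 km/s.
Δv = Δv₁ + Δv₂ = 1.991 + 1.305 = 3.296 km/s.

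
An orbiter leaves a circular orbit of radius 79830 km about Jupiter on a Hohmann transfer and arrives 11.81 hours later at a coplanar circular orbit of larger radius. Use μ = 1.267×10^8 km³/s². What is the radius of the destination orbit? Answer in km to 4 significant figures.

Transfer time t = 11.81 hours = 42516 s, and t = π√(a_t³/μ).
So a_t = (μ t²/π²)^(1/3) = (1.267×10^8 × (42516)² / π²)^(1/3) = 2.8523×10^5 km.
Since a_t = (r₁ + r₂)/2, r₂ = 2a_t − r₁ = 2×2.8523×10^5 − 79830 = 4.9063×10^5 km.

r₂ = 4.906×10^5 km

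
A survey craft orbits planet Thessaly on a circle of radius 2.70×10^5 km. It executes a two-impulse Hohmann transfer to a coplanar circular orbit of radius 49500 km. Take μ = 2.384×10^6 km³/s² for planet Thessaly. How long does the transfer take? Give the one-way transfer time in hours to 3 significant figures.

The Hohmann ellipse has a_t = (r₁ + r₂)/2 = 1.5975×10^5 km.
By Kepler's third law the transfer-orbit period is T = 2π√(a_t³/μ), so t = T/2 = 1.299×10^5 s.
Converting: 1.299×10^5 s ÷ 3600 s/hour = 36.1 hours.

t = 36.1 hours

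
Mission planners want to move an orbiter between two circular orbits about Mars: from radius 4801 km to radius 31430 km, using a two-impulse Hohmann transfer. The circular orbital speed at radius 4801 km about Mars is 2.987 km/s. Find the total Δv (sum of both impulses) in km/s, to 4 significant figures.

From the circular-orbit relation v² = μ/r at r = 4801 km: μ = v²r = (2.987)² × 4801 = 42835.3 km³/s².
Transfer-ellipse semi-major axis a_t = (r₁ + r₂)/2 = (4801 + 31430)/2 = 18115.5 km.
At r₁ the circular-orbit speed is v₁ = √(μ/r₁) = 2.9870 km/s.
On the transfer ellipse at r₁, v² = μ(2/r − 1/a) gives v_p = √[μ(2/r₁ − 1/a_t)] = 3.9344 km/s.
First burn Δv₁ = |v_p − v₁| = 0.9474 km/s.
At r₂, v₂ = √(μ/r₂) = 1.1674 km/s.
Transfer-orbit speed at r₂: v_a = √[μ(2/r₂ − 1/a_t)] = 0.60099 km/s.
Second burn Δv₂ = |v₂ − v_a| = 0.5664 km/s.
Δv = Δv₁ + Δv₂ = 0.9474 + 0.5664 = 1.514 km/s.

Δv = 1.514 km/s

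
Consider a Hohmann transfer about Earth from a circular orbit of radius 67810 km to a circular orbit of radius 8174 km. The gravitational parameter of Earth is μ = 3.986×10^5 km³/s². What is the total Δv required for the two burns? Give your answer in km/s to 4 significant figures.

Transfer-ellipse semi-major axis a_t = (r₁ + r₂)/2 = (67810 + 8174)/2 = 37992 km.
Circular speed at r₁: v₁ = √(μ/r₁) = √(3.986×10^5/67810) = 2.4245 km/s.
On the transfer ellipse at r₁, vis-viva gives v_a = √[μ(2/r₁ − 1/a_t)] = 1.1246 km/s.
First burn Δv₁ = |v_a − v₁| = 1.300 km/s.
At r₂, v₂ = √(μ/r₂) = 6.983 km/s.
Transfer-orbit speed at r₂: v_p = √[μ(2/r₂ − 1/a_t)] = 9.329 km/s.
Second burn Δv₂ = |v₂ − v_p| = 2.346 km/s.
Δv = Δv₁ + Δv₂ = 1.300 + 2.346 = 3.646 km/s.

Δv = 3.646 km/s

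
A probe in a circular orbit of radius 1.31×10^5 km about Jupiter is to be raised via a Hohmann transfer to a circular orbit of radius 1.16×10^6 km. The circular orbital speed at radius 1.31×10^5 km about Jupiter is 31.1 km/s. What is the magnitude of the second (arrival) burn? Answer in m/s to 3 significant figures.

From the circular-orbit relation v² = μ/r at r = 1.31×10^5 km: μ = v²r = (31.1)² × 1.31×10^5 = 1.26705×10^8 km³/s².
Semi-major axis of the transfer orbit: a_t = (1.310×10^5 + 1.160×10^6)/2 = 6.455×10^5 km.
Circular speed at r = 1.160×10^6 km: v_c = √(μ/r) = 10.451 km/s.
Transfer-orbit speed at the same r (vis-viva, a = a_t): v_t = √[μ(2/r − 1/a_t)] = 4.7082 km/s.
Δv₂ = |v_t − v_c| = |4.7082 − 10.451| = 5.743 km/s.

Δv₂ = 5740 m/s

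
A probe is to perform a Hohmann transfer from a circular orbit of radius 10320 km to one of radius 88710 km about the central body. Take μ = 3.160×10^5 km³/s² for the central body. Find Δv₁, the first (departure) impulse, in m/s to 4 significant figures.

Semi-major axis of the transfer orbit: a_t = (10320 + 88710)/2 = 49515 km.
On the circular orbit at r = 10320 km, v_c = √(μ/r) = 5.534 km/s.
Vis-viva on the transfer ellipse at r = 10320 km gives v_t = √[μ(2/r − 1/a_t)] = 7.407 km/s.
Δv₁ = |v_t − v_c| = |7.407 − 5.534| = 1.873 km/s.

Δv₁ = 1873 m/s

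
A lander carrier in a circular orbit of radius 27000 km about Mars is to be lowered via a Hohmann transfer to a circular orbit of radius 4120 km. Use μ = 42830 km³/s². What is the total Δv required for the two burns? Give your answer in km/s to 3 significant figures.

The Hohmann ellipse has a_t = (r₁ + r₂)/2 = 15560 km.
Circular speed at r₁: v₁ = √(μ/r₁) = √(42830/27000) = 1.2595 km/s.
Transfer-orbit speed at r₁ (vis-viva): v_a = √[μ(2/r₁ − 1/a_t)] = 0.64809 km/s.
First burn Δv₁ = |v_a − v₁| = 0.6114 km/s.
Circular speed at r₂: v₂ = √(μ/r₂) = 3.224 km/s.
Transfer-orbit speed at r₂: v_p = √[μ(2/r₂ − 1/a_t)] = 4.247 km/s.
Second burn Δv₂ = |v₂ − v_p| = 1.023 km/s.
Δv = Δv₁ + Δv₂ = 0.6114 + 1.023 = 1.634 km/s.

Δv = 1.63 km/s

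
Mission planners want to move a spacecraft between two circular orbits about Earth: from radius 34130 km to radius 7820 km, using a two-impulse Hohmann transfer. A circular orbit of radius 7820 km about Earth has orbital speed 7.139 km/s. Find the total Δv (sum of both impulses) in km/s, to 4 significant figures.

Δv = 3.298 km/s

From the circular-orbit relation v² = μ/r at r = 7820 km: μ = v²r = (7.139)² × 7820 = 3.98549×10^5 km³/s².
The Hohmann ellipse has a_t = (r₁ + r₂)/2 = 20975 km.
Circular speed at r₁: v₁ = √(μ/r₁) = √(3.98549×10^5/34130) = 3.4172 km/s.
Transfer-orbit speed at r₁ (vis-viva): v_a = √[μ(2/r₁ − 1/a_t)] = 2.0865 km/s.
First burn Δv₁ = |v_a − v₁| = 1.3307 km/s.
At r₂, v₂ = √(μ/r₂) = 7.1390 km/s.
Transfer-orbit speed at r₂: v_p = √[μ(2/r₂ − 1/a_t)] = 9.1066 km/s.
Second burn Δv₂ = |v₂ − v_p| = 1.9676 km/s.
Δv = Δv₁ + Δv₂ = 1.3307 + 1.9676 = 3.298 km/s.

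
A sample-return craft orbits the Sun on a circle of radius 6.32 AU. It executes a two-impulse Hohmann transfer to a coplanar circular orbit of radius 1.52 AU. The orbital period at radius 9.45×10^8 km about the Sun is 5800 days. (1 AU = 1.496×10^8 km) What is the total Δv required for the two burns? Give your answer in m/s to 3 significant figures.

From Kepler's third law T² = 4π²r³/μ at r = 9.45×10^8 km, T = 5800 days = 5800 × 86400 s = 5.0112×10^8 s: μ = 4π²r³/T² = 1.32670×10^11 km³/s².
In km: r₁ = 6.32 × 1.496×10^8 = 9.45472×10^8 km; r₂ = 1.52 × 1.496×10^8 = 2.27392×10^8 km.
The Hohmann ellipse has a_t = (r₁ + r₂)/2 = 5.86432×10^8 km.
At r₁ the circular-orbit speed is v₁ = √(μ/r₁) = 11.8457 km/s.
Transfer-orbit speed at r₁ (vis-viva): v_a = √[μ(2/r₁ − 1/a_t)] = 7.37633 km/s.
First burn Δv₁ = |v_a − v₁| = 4.469 km/s.
At r₂, v₂ = √(μ/r₂) = 24.155 km/s.
Transfer-orbit speed at r₂: v_p = √[μ(2/r₂ − 1/a_t)] = 30.670 km/s.
Second burn Δv₂ = |v₂ − v_p| = 6.515 km/s.
Δv = Δv₁ + Δv₂ = 4.469 + 6.515 = 10.98 km/s.

Δv = 11000 m/s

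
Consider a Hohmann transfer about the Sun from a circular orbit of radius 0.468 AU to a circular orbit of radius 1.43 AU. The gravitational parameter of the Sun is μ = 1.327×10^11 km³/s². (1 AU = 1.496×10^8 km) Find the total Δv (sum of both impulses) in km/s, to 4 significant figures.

Δv = 17.32 km/s

In km: r₁ = 0.468 × 1.496×10^8 = 7.00128×10^7 km; r₂ = 1.43 × 1.496×10^8 = 2.13928×10^8 km.
The Hohmann ellipse has a_t = (r₁ + r₂)/2 = 1.419704×10^8 km.
At r₁ the circular-orbit speed is v₁ = √(μ/r₁) = 43.536 km/s.
On the transfer ellipse at r₁, v² = μ(2/r − 1/a) gives v_p = √[μ(2/r₁ − 1/a_t)] = 53.442 km/s.
First burn Δv₁ = |v_p − v₁| = 9.906 km/s.
At r₂, v₂ = √(μ/r₂) = 24.906 km/s.
Transfer-orbit speed at r₂: v_a = √[μ(2/r₂ − 1/a_t)] = 17.490 km/s.
Second burn Δv₂ = |v₂ − v_a| = 7.416 km/s.
Total Δv = Δv₁ + Δv₂ = 17.32 km/s.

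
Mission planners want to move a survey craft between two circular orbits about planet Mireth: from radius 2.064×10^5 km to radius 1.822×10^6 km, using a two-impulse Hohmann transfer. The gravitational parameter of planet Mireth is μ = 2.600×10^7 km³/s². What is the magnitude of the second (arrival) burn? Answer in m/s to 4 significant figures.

The Hohmann ellipse has a_t = (r₁ + r₂)/2 = 1.0142×10^6 km.
On the circular orbit at r = 1.822×10^6 km, v_c = √(μ/r) = 3.77757 km/s.
Vis-viva on the transfer ellipse at r = 1.822×10^6 km gives v_t = √[μ(2/r − 1/a_t)] = 1.70414 km/s.
Δv₂ = |v_t − v_c| = |1.70414 − 3.77757| = 2.073 km/s.

Δv₂ = 2073 m/s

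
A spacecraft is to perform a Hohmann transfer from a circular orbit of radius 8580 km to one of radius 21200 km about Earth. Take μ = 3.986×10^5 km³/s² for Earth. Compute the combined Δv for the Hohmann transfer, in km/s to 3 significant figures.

Transfer-ellipse semi-major axis a_t = (r₁ + r₂)/2 = (8580 + 21200)/2 = 14890 km.
Circular speed at r₁: v₁ = √(μ/r₁) = √(3.986×10^5/8580) = 6.816 km/s.
On the transfer ellipse at r₁, v² = μ(2/r − 1/a) gives v_p = √[μ(2/r₁ − 1/a_t)] = 8.133 km/s.
First burn Δv₁ = |v_p − v₁| = 1.317 km/s.
Circular speed at r₂: v₂ = √(μ/r₂) = 4.3361 km/s.
Transfer-orbit speed at r₂: v_a = √[μ(2/r₂ − 1/a_t)] = 3.2915 km/s.
Second burn Δv₂ = |v₂ − v_a| = 1.045 km/s.
Δv = Δv₁ + Δv₂ = 1.317 + 1.045 = 2.362 km/s.

Δv = 2.36 km/s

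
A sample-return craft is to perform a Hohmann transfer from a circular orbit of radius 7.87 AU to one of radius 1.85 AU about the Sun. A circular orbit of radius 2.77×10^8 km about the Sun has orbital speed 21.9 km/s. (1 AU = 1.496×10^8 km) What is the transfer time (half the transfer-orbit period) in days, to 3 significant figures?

From the circular-orbit relation v² = μ/r at r = 2.77×10^8 km: μ = v²r = (21.9)² × 2.77×10^8 = 1.32852×10^11 km³/s².
In km: r₁ = 7.87 × 1.496×10^8 = 1.177352×10^9 km; r₂ = 1.85 × 1.496×10^8 = 2.7676×10^8 km.
Semi-major axis of the transfer orbit: a_t = (1.177352×10^9 + 2.7676×10^8)/2 = 7.27056×10^8 km.
Transfer time t = π√(a_t³/μ) = π√((7.27056×10^8)³ / 1.32852×10^11) = 1.690×10^8 s.
Converting: 1.690×10^8 s ÷ 86400 s/day = 1960 days.

t = 1960 days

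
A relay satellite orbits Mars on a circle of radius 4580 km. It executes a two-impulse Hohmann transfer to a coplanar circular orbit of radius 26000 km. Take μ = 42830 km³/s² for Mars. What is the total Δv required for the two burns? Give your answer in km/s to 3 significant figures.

The Hohmann ellipse has a_t = (r₁ + r₂)/2 = 15290 km.
Circular speed at r₁: v₁ = √(μ/r₁) = √(42830/4580) = 3.0580 km/s.
Transfer-orbit speed at r₁ (v² = μ(2/r − 1/a)): v_p = √[μ(2/r₁ − 1/a_t)] = 3.9877 km/s.
First burn Δv₁ = |v_p − v₁| = 0.9297 km/s.
At r₂, v₂ = √(μ/r₂) = 1.28347 km/s.
Transfer-orbit speed at r₂: v_a = √[μ(2/r₂ − 1/a_t)] = 0.702452 km/s.
Second burn Δv₂ = |v₂ − v_a| = 0.5810 km/s.
Total Δv = Δv₁ + Δv₂ = 1.511 km/s.

Δv = 1.51 km/s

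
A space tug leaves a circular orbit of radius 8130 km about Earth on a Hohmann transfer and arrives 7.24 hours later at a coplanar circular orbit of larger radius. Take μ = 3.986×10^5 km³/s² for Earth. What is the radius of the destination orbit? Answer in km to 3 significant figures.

Transfer time t = 7.24 hours = 26064 s, and t = π√(a_t³/μ).
So a_t = (μ t²/π²)^(1/3) = (3.986×10^5 × (26064)² / π²)^(1/3) = 30161 km.
Since a_t = (r₁ + r₂)/2, r₂ = 2a_t − r₁ = 2×30161 − 8130 = 52192 km.

r₂ = 52200 km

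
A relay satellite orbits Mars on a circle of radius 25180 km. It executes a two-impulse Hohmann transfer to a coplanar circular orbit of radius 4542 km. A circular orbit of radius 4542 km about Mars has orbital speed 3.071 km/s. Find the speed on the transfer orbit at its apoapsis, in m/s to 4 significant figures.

v = 721.1 m/s

From the circular-orbit relation v² = μ/r at r = 4542 km: μ = v²r = (3.071)² × 4542 = 42835.8 km³/s².
Transfer-ellipse semi-major axis a_t = (r₁ + r₂)/2 = (25180 + 4542)/2 = 14861 km.
The apoapsis of the transfer ellipse is at r = 25180 km.
From the vis-viva equation, v = √[μ(2/r − 1/a_t)] = 0.7211 km/s.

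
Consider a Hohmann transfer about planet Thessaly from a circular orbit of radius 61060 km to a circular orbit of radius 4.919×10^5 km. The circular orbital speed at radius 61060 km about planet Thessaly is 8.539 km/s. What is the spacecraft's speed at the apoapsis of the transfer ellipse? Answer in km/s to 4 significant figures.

From the circular-orbit relation v² = μ/r at r = 61060 km: μ = v²r = (8.539)² × 61060 = 4.45216×10^6 km³/s².
Transfer-ellipse semi-major axis a_t = (r₁ + r₂)/2 = (61060 + 4.919×10^5)/2 = 2.7648×10^5 km.
The apoapsis of the transfer ellipse is at r = 4.919×10^5 km.
From the vis-viva equation, v = √[μ(2/r − 1/a_t)] = 1.414 km/s.

v = 1.414 km/s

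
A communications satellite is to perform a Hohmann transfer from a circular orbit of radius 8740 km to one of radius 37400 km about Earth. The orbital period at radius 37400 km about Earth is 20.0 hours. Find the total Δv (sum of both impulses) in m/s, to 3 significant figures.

From Kepler's third law T² = 4π²r³/μ at r = 37400 km, T = 20.0 hours = 20.0 × 3600 s = 72000 s: μ = 4π²r³/T² = 3.98391×10^5 km³/s².
Semi-major axis of the transfer orbit: a_t = (8740 + 37400)/2 = 23070 km.
Circular speed at r₁: v₁ = √(μ/r₁) = √(3.98391×10^5/8740) = 6.751 km/s.
Transfer-orbit speed at r₁ (vis-viva equation): v_p = √[μ(2/r₁ − 1/a_t)] = 8.596 km/s.
First burn Δv₁ = |v_p − v₁| = 1.845 km/s.
Circular speed at r₂: v₂ = √(μ/r₂) = 3.264 km/s.
Transfer-orbit speed at r₂: v_a = √[μ(2/r₂ − 1/a_t)] = 2.009 km/s.
Second burn Δv₂ = |v₂ − v_a| = 1.255 km/s.
Δv = Δv₁ + Δv₂ = 1.845 + 1.255 = 3.100 km/s.

Δv = 3100 m/s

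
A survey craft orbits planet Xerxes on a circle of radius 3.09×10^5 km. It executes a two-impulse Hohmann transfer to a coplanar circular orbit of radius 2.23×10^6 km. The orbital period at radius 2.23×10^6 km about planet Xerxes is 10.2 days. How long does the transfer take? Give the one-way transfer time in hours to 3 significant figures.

From Kepler's third law T² = 4π²r³/μ at r = 2.23×10^6 km, T = 10.2 days = 10.2 × 86400 s = 8.8128×10^5 s: μ = 4π²r³/T² = 5.63698×10^8 km³/s².
The Hohmann ellipse has a_t = (r₁ + r₂)/2 = 1.2695×10^6 km.
Transfer time t = π√(a_t³/μ) = π√((1.2695×10^6)³ / 5.63698×10^8) = 1.893×10^5 s.
Converting: 1.893×10^5 s ÷ 3600 s/hour = 52.6 hours.

t = 52.6 hours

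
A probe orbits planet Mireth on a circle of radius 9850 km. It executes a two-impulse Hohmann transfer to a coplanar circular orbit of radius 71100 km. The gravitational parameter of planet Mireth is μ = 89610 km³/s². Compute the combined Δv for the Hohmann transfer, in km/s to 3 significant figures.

The Hohmann ellipse has a_t = (r₁ + r₂)/2 = 40475 km.
Circular speed at r₁: v₁ = √(μ/r₁) = √(89610/9850) = 3.0162 km/s.
On the transfer ellipse at r₁, vis-viva gives v_p = √[μ(2/r₁ − 1/a_t)] = 3.9976 km/s.
First burn Δv₁ = |v_p − v₁| = 0.9814 km/s.
Circular speed at r₂: v₂ = √(μ/r₂) = 1.1226 km/s.
Transfer-orbit speed at r₂: v_a = √[μ(2/r₂ − 1/a_t)] = 0.55382 km/s.
Second burn Δv₂ = |v₂ − v_a| = 0.5688 km/s.
Δv = Δv₁ + Δv₂ = 0.9814 + 0.5688 = 1.550 km/s.

Δv = 1.55 km/s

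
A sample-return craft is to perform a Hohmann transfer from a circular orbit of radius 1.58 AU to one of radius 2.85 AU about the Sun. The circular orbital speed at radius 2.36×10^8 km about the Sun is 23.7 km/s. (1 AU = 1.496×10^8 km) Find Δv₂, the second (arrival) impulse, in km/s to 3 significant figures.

From the circular-orbit relation v² = μ/r at r = 2.36×10^8 km: μ = v²r = (23.7)² × 2.36×10^8 = 1.32559×10^11 km³/s².
In km: r₁ = 1.58 × 1.496×10^8 = 2.36368×10^8 km; r₂ = 2.85 × 1.496×10^8 = 4.2636×10^8 km.
Semi-major axis of the transfer orbit: a_t = (2.36368×10^8 + 4.2636×10^8)/2 = 3.31364×10^8 km.
On the circular orbit at r = 4.2636×10^8 km, v_c = √(μ/r) = 17.63 km/s.
Vis-viva on the transfer ellipse at r = 4.2636×10^8 km gives v_t = √[μ(2/r − 1/a_t)] = 14.89 km/s.
Δv₂ = |v_t − v_c| = |14.89 − 17.63| = 2.740 km/s.

Δv₂ = 2.74 km/s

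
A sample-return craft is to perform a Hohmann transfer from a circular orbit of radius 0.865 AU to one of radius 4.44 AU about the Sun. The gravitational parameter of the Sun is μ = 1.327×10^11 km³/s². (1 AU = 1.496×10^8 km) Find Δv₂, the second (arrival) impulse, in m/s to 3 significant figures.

Δv₂ = 6060 m/s

In km: r₁ = 0.865 × 1.496×10^8 = 1.29404×10^8 km; r₂ = 4.44 × 1.496×10^8 = 6.64224×10^8 km.
The Hohmann ellipse has a_t = (r₁ + r₂)/2 = 3.96814×10^8 km.
On the circular orbit at r = 6.64224×10^8 km, v_c = √(μ/r) = 14.1344 km/s.
Transfer-orbit speed at the same r (vis-viva, a = a_t): v_t = √[μ(2/r − 1/a_t)] = 8.07158 km/s.
Δv₂ = |v_t − v_c| = |8.07158 − 14.1344| = 6.063 km/s.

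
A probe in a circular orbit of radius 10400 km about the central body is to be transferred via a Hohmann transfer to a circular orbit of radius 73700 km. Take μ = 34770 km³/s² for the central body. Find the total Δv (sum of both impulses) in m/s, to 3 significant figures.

Δv = 937 m/s

Semi-major axis of the transfer orbit: a_t = (10400 + 73700)/2 = 42050 km.
Circular speed at r₁: v₁ = √(μ/r₁) = √(34770/10400) = 1.8285 km/s.
Transfer-orbit speed at r₁ (vis-viva): v_p = √[μ(2/r₁ − 1/a_t)] = 2.4207 km/s.
First burn Δv₁ = |v_p − v₁| = 0.5922 km/s.
Circular speed at r₂: v₂ = √(μ/r₂) = 0.6869 km/s.
Transfer-orbit speed at r₂: v_a = √[μ(2/r₂ − 1/a_t)] = 0.3416 km/s.
Second burn Δv₂ = |v₂ − v_a| = 0.3453 km/s.
Δv = Δv₁ + Δv₂ = 0.5922 + 0.3453 = 0.9375 km/s.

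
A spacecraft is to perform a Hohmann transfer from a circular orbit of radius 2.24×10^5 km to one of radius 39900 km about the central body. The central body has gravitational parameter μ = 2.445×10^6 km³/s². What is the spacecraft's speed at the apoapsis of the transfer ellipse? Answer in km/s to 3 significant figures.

Transfer-ellipse semi-major axis a_t = (r₁ + r₂)/2 = (2.240×10^5 + 39900)/2 = 1.3195×10^5 km.
At apoapsis, r = 2.240×10^5 km.
Vis-viva: v = √[μ(2/r − 1/a_t)] = √[2.445×10^6 × (2/2.240×10^5 − 1/1.3195×10^5)] = 1.817 km/s.

v = 1.82 km/s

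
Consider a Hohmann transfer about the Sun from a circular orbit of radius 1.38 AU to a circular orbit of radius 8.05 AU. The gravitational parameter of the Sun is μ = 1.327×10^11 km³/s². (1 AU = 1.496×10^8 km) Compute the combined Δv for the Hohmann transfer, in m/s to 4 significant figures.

In km: r₁ = 1.38 × 1.496×10^8 = 2.06448×10^8 km; r₂ = 8.05 × 1.496×10^8 = 1.20428×10^9 km.
Semi-major axis of the transfer orbit: a_t = (2.06448×10^8 + 1.20428×10^9)/2 = 7.05364×10^8 km.
At r₁ the circular-orbit speed is v₁ = √(μ/r₁) = 25.353 km/s.
Transfer-orbit speed at r₁ (vis-viva equation): v_p = √[μ(2/r₁ − 1/a_t)] = 33.127 km/s.
First burn Δv₁ = |v_p − v₁| = 7.774 km/s.
At r₂, v₂ = √(μ/r₂) = 10.497 km/s.
Transfer-orbit speed at r₂: v_a = √[μ(2/r₂ − 1/a_t)] = 5.6790 km/s.
Second burn Δv₂ = |v₂ − v_a| = 4.818 km/s.
Total Δv = Δv₁ + Δv₂ = 12.59 km/s.

Δv = 12590 m/s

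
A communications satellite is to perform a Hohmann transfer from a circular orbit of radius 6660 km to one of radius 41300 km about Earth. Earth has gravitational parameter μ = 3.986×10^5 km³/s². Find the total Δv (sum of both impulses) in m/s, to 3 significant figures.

Semi-major axis of the transfer orbit: a_t = (6660 + 41300)/2 = 23980 km.
At r₁ the circular-orbit speed is v₁ = √(μ/r₁) = 7.73627 km/s.
Transfer-orbit speed at r₁ (v² = μ(2/r − 1/a)): v_p = √[μ(2/r₁ − 1/a_t)] = 10.1527 km/s.
First burn Δv₁ = |v_p − v₁| = 2.4164 km/s.
At r₂, v₂ = √(μ/r₂) = 3.10666 km/s.
Transfer-orbit speed at r₂: v_a = √[μ(2/r₂ − 1/a_t)] = 1.63722 km/s.
Second burn Δv₂ = |v₂ − v_a| = 1.4694 km/s.
Δv = Δv₁ + Δv₂ = 2.4164 + 1.4694 = 3.886 km/s.

Δv = 3890 m/s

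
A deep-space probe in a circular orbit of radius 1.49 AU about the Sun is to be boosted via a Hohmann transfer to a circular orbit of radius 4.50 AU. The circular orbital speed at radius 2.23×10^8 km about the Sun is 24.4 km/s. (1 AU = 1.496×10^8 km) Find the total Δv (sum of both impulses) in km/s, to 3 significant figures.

Δv = 9.65 km/s

From the circular-orbit relation v² = μ/r at r = 2.23×10^8 km: μ = v²r = (24.4)² × 2.23×10^8 = 1.32765×10^11 km³/s².
In km: r₁ = 1.49 × 1.496×10^8 = 2.22904×10^8 km; r₂ = 4.50 × 1.496×10^8 = 6.732×10^8 km.
Transfer-ellipse semi-major axis a_t = (r₁ + r₂)/2 = (2.22904×10^8 + 6.732×10^8)/2 = 4.48052×10^8 km.
Circular speed at r₁: v₁ = √(μ/r₁) = √(1.32765×10^11/2.22904×10^8) = 24.41 km/s.
On the transfer ellipse at r₁, vis-viva equation gives v_p = √[μ(2/r₁ − 1/a_t)] = 29.92 km/s.
First burn Δv₁ = |v_p − v₁| = 5.510 km/s.
Circular speed at r₂: v₂ = √(μ/r₂) = 14.043 km/s.
Transfer-orbit speed at r₂: v_a = √[μ(2/r₂ − 1/a_t)] = 9.9052 km/s.
Second burn Δv₂ = |v₂ − v_a| = 4.138 km/s.
Total Δv = Δv₁ + Δv₂ = 9.648 km/s.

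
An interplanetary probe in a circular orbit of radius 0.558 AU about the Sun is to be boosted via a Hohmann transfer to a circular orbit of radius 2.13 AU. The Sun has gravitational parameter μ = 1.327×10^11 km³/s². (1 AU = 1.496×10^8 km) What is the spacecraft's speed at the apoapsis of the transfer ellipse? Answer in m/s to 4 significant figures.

In km: r₁ = 0.558 × 1.496×10^8 = 8.34768×10^7 km; r₂ = 2.13 × 1.496×10^8 = 3.18648×10^8 km.
The Hohmann ellipse has a_t = (r₁ + r₂)/2 = 2.010624×10^8 km.
The apoapsis of the transfer ellipse is at r = 3.18648×10^8 km.
Vis-viva: v = √[μ(2/r − 1/a_t)] = √[1.327×10^11 × (2/3.18648×10^8 − 1/2.010624×10^8)] = 13.15 km/s.

v = 13150 m/s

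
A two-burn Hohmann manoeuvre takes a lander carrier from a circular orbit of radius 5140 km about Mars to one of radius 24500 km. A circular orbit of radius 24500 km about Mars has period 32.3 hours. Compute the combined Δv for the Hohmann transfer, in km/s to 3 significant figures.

Δv = 1.37 km/s

From Kepler's third law T² = 4π²r³/μ at r = 24500 km, T = 32.3 hours = 32.3 × 3600 s = 1.1628×10^5 s: μ = 4π²r³/T² = 42938.6 km³/s².
Transfer-ellipse semi-major axis a_t = (r₁ + r₂)/2 = (5140 + 24500)/2 = 14820 km.
Circular speed at r₁: v₁ = √(μ/r₁) = √(42938.6/5140) = 2.8903 km/s.
On the transfer ellipse at r₁, vis-viva gives v_p = √[μ(2/r₁ − 1/a_t)] = 3.7162 km/s.
First burn Δv₁ = |v_p − v₁| = 0.8259 km/s.
At r₂, v₂ = √(μ/r₂) = 1.32386 km/s.
Transfer-orbit speed at r₂: v_a = √[μ(2/r₂ − 1/a_t)] = 0.779648 km/s.
Second burn Δv₂ = |v₂ − v_a| = 0.5442 km/s.
Δv = Δv₁ + Δv₂ = 0.8259 + 0.5442 = 1.370 km/s.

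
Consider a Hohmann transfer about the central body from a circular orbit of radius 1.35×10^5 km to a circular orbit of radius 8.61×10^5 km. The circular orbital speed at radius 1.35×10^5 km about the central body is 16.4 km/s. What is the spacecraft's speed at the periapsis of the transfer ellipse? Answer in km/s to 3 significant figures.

v = 21.6 km/s

From the circular-orbit relation v² = μ/r at r = 1.35×10^5 km: μ = v²r = (16.4)² × 1.35×10^5 = 3.63096×10^7 km³/s².
Transfer-ellipse semi-major axis a_t = (r₁ + r₂)/2 = (1.350×10^5 + 8.610×10^5)/2 = 4.980×10^5 km.
At periapsis, r = 1.350×10^5 km.
From the vis-viva equation, v = √[μ(2/r − 1/a_t)] = 21.56 km/s.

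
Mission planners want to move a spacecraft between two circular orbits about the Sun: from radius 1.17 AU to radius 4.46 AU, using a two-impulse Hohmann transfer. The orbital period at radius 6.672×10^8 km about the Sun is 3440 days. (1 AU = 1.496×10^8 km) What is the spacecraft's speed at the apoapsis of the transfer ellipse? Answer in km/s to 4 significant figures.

From Kepler's third law T² = 4π²r³/μ at r = 6.672×10^8 km, T = 3440 days = 3440 × 86400 s = 2.97216×10^8 s: μ = 4π²r³/T² = 1.32734×10^11 km³/s².
In km: r₁ = 1.17 × 1.496×10^8 = 1.75032×10^8 km; r₂ = 4.46 × 1.496×10^8 = 6.67216×10^8 km.
The Hohmann ellipse has a_t = (r₁ + r₂)/2 = 4.21124×10^8 km.
At apoapsis, r = 6.67216×10^8 km.
Applying v² = μ(2/r − 1/a_t): v = 9.093 km/s.

v = 9.093 km/s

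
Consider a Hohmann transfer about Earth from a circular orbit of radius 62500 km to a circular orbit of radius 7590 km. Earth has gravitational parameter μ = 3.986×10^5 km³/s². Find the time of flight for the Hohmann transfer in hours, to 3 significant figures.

t = 9.07 hours

Semi-major axis of the transfer orbit: a_t = (62500 + 7590)/2 = 35045 km.
Half the transfer-orbit period gives t = π√(a_t³/μ) = 32650 s.
Converting: 32650 s ÷ 3600 s/hour = 9.07 hours.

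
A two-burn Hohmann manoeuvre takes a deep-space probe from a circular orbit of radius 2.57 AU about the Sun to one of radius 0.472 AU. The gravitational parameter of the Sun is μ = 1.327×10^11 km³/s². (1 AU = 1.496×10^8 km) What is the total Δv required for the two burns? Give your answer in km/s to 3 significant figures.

Δv = 21.2 km/s

In km: r₁ = 2.57 × 1.496×10^8 = 3.84472×10^8 km; r₂ = 0.472 × 1.496×10^8 = 7.06112×10^7 km.
The Hohmann ellipse has a_t = (r₁ + r₂)/2 = 2.275416×10^8 km.
At r₁ the circular-orbit speed is v₁ = √(μ/r₁) = 18.578 km/s.
Transfer-orbit speed at r₁ (v² = μ(2/r − 1/a)): v_a = √[μ(2/r₁ − 1/a_t)] = 10.349 km/s.
First burn Δv₁ = |v_a − v₁| = 8.229 km/s.
Circular speed at r₂: v₂ = √(μ/r₂) = 43.35 km/s.
Transfer-orbit speed at r₂: v_p = √[μ(2/r₂ − 1/a_t)] = 56.35 km/s.
Second burn Δv₂ = |v₂ − v_p| = 13.00 km/s.
Total Δv = Δv₁ + Δv₂ = 21.23 km/s.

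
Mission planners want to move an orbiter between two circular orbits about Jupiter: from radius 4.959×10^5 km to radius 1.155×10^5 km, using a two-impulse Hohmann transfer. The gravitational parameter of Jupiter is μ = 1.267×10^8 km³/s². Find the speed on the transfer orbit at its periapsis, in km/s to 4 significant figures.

v = 42.18 km/s

Transfer-ellipse semi-major axis a_t = (r₁ + r₂)/2 = (4.959×10^5 + 1.155×10^5)/2 = 3.057×10^5 km.
At periapsis, r = 1.155×10^5 km.
From the vis-viva equation, v = √[μ(2/r − 1/a_t)] = 42.18 km/s.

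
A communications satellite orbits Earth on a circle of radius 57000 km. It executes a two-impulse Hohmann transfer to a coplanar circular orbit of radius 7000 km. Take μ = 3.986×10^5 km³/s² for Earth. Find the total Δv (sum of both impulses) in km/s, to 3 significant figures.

Transfer-ellipse semi-major axis a_t = (r₁ + r₂)/2 = (57000 + 7000)/2 = 32000 km.
At r₁ the circular-orbit speed is v₁ = √(μ/r₁) = 2.6444 km/s.
Transfer-orbit speed at r₁ (vis-viva): v_a = √[μ(2/r₁ − 1/a_t)] = 1.2368 km/s.
First burn Δv₁ = |v_a − v₁| = 1.408 km/s.
Circular speed at r₂: v₂ = √(μ/r₂) = 7.5460 km/s.
Transfer-orbit speed at r₂: v_p = √[μ(2/r₂ − 1/a_t)] = 10.071 km/s.
Second burn Δv₂ = |v₂ − v_p| = 2.525 km/s.
Total Δv = Δv₁ + Δv₂ = 3.933 km/s.

Δv = 3.93 km/s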